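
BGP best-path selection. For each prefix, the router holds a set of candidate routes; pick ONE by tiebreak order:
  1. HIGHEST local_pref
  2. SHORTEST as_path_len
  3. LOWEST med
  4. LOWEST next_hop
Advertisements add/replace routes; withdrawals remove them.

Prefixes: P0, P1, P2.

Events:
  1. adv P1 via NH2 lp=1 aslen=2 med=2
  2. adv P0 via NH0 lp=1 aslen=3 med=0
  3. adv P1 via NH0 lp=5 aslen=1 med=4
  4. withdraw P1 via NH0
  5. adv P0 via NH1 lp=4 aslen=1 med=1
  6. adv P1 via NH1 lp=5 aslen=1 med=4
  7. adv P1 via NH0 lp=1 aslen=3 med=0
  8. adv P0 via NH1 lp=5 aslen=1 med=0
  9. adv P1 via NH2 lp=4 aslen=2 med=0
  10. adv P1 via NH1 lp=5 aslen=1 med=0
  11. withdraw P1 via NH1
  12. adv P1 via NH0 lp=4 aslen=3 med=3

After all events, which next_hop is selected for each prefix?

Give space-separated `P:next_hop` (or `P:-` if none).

Op 1: best P0=- P1=NH2 P2=-
Op 2: best P0=NH0 P1=NH2 P2=-
Op 3: best P0=NH0 P1=NH0 P2=-
Op 4: best P0=NH0 P1=NH2 P2=-
Op 5: best P0=NH1 P1=NH2 P2=-
Op 6: best P0=NH1 P1=NH1 P2=-
Op 7: best P0=NH1 P1=NH1 P2=-
Op 8: best P0=NH1 P1=NH1 P2=-
Op 9: best P0=NH1 P1=NH1 P2=-
Op 10: best P0=NH1 P1=NH1 P2=-
Op 11: best P0=NH1 P1=NH2 P2=-
Op 12: best P0=NH1 P1=NH2 P2=-

Answer: P0:NH1 P1:NH2 P2:-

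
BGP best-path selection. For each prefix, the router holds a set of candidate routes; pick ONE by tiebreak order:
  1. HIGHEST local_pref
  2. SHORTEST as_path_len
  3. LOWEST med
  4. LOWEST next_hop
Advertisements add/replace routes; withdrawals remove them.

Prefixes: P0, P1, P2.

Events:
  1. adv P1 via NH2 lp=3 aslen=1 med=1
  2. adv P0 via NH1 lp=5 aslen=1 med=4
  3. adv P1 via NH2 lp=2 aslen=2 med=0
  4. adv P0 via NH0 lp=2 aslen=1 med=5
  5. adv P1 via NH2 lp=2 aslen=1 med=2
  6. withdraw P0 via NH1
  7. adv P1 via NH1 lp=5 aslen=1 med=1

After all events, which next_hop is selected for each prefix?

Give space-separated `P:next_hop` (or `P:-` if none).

Answer: P0:NH0 P1:NH1 P2:-

Derivation:
Op 1: best P0=- P1=NH2 P2=-
Op 2: best P0=NH1 P1=NH2 P2=-
Op 3: best P0=NH1 P1=NH2 P2=-
Op 4: best P0=NH1 P1=NH2 P2=-
Op 5: best P0=NH1 P1=NH2 P2=-
Op 6: best P0=NH0 P1=NH2 P2=-
Op 7: best P0=NH0 P1=NH1 P2=-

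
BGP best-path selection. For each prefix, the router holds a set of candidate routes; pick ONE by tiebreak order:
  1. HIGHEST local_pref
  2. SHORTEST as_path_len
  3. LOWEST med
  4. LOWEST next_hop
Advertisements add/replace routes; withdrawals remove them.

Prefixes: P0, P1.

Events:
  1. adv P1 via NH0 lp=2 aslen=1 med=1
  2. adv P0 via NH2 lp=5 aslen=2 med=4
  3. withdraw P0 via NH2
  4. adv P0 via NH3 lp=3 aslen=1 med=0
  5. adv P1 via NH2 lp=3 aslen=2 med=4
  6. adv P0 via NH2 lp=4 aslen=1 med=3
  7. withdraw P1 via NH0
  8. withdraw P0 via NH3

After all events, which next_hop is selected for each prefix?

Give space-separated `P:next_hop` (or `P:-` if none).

Answer: P0:NH2 P1:NH2

Derivation:
Op 1: best P0=- P1=NH0
Op 2: best P0=NH2 P1=NH0
Op 3: best P0=- P1=NH0
Op 4: best P0=NH3 P1=NH0
Op 5: best P0=NH3 P1=NH2
Op 6: best P0=NH2 P1=NH2
Op 7: best P0=NH2 P1=NH2
Op 8: best P0=NH2 P1=NH2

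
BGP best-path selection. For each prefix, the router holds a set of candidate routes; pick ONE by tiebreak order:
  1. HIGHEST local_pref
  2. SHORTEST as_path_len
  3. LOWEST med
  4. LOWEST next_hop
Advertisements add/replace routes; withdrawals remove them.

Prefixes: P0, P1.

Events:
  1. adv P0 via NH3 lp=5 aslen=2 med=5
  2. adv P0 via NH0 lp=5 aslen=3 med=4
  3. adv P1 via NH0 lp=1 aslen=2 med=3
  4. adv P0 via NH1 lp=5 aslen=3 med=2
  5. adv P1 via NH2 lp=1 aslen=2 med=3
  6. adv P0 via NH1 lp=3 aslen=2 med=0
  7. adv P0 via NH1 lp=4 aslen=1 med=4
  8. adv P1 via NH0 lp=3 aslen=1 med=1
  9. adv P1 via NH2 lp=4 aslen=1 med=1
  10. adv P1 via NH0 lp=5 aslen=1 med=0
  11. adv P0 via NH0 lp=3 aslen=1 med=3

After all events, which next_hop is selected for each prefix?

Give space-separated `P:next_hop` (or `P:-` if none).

Op 1: best P0=NH3 P1=-
Op 2: best P0=NH3 P1=-
Op 3: best P0=NH3 P1=NH0
Op 4: best P0=NH3 P1=NH0
Op 5: best P0=NH3 P1=NH0
Op 6: best P0=NH3 P1=NH0
Op 7: best P0=NH3 P1=NH0
Op 8: best P0=NH3 P1=NH0
Op 9: best P0=NH3 P1=NH2
Op 10: best P0=NH3 P1=NH0
Op 11: best P0=NH3 P1=NH0

Answer: P0:NH3 P1:NH0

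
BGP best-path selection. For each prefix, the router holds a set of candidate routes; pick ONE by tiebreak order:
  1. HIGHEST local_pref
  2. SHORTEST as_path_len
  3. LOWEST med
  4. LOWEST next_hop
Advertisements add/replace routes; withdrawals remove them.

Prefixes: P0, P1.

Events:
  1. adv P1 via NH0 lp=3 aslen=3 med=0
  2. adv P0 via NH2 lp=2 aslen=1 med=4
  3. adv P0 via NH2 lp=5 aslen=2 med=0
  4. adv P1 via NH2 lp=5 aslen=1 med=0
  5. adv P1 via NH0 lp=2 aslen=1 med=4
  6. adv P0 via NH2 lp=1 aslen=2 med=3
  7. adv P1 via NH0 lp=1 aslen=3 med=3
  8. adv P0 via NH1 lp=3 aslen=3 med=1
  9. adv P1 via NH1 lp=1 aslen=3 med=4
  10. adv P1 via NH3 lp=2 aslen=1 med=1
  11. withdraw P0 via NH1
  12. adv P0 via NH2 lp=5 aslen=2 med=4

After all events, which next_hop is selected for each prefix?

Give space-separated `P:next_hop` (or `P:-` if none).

Op 1: best P0=- P1=NH0
Op 2: best P0=NH2 P1=NH0
Op 3: best P0=NH2 P1=NH0
Op 4: best P0=NH2 P1=NH2
Op 5: best P0=NH2 P1=NH2
Op 6: best P0=NH2 P1=NH2
Op 7: best P0=NH2 P1=NH2
Op 8: best P0=NH1 P1=NH2
Op 9: best P0=NH1 P1=NH2
Op 10: best P0=NH1 P1=NH2
Op 11: best P0=NH2 P1=NH2
Op 12: best P0=NH2 P1=NH2

Answer: P0:NH2 P1:NH2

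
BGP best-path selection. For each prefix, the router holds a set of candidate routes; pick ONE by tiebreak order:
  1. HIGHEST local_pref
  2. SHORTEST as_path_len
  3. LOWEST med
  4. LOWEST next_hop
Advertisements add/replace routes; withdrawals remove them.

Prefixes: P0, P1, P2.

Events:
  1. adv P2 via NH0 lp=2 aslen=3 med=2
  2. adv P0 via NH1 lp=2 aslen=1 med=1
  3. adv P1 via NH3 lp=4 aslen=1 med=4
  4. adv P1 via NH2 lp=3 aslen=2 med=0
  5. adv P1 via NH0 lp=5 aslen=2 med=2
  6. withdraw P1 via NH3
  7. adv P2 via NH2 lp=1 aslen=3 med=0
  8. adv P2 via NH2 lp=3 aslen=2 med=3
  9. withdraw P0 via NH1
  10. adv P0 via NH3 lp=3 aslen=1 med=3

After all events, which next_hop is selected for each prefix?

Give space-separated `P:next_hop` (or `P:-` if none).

Op 1: best P0=- P1=- P2=NH0
Op 2: best P0=NH1 P1=- P2=NH0
Op 3: best P0=NH1 P1=NH3 P2=NH0
Op 4: best P0=NH1 P1=NH3 P2=NH0
Op 5: best P0=NH1 P1=NH0 P2=NH0
Op 6: best P0=NH1 P1=NH0 P2=NH0
Op 7: best P0=NH1 P1=NH0 P2=NH0
Op 8: best P0=NH1 P1=NH0 P2=NH2
Op 9: best P0=- P1=NH0 P2=NH2
Op 10: best P0=NH3 P1=NH0 P2=NH2

Answer: P0:NH3 P1:NH0 P2:NH2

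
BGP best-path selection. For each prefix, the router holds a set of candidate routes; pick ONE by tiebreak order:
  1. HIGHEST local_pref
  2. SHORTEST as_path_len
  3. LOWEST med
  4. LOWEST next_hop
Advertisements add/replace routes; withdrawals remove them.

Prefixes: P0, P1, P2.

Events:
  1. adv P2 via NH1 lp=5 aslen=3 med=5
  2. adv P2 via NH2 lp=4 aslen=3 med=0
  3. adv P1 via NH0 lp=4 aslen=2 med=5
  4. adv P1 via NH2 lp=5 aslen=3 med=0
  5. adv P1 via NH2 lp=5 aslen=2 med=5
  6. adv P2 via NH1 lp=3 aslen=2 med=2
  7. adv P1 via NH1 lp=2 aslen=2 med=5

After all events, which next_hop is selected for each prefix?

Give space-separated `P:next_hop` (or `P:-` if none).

Op 1: best P0=- P1=- P2=NH1
Op 2: best P0=- P1=- P2=NH1
Op 3: best P0=- P1=NH0 P2=NH1
Op 4: best P0=- P1=NH2 P2=NH1
Op 5: best P0=- P1=NH2 P2=NH1
Op 6: best P0=- P1=NH2 P2=NH2
Op 7: best P0=- P1=NH2 P2=NH2

Answer: P0:- P1:NH2 P2:NH2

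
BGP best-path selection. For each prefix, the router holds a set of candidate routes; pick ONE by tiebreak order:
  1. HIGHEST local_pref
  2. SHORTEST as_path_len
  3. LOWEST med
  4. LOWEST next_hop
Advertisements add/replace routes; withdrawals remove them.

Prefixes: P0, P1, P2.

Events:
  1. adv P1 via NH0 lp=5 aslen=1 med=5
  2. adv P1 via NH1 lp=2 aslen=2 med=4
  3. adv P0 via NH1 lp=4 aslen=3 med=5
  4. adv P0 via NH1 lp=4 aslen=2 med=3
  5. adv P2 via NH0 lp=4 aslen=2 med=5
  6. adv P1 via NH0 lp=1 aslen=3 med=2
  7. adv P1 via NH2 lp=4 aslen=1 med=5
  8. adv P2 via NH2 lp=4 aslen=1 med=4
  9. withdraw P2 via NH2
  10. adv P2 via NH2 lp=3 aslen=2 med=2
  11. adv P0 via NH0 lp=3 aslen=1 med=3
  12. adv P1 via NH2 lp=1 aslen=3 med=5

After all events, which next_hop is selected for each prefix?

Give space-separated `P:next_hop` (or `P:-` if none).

Answer: P0:NH1 P1:NH1 P2:NH0

Derivation:
Op 1: best P0=- P1=NH0 P2=-
Op 2: best P0=- P1=NH0 P2=-
Op 3: best P0=NH1 P1=NH0 P2=-
Op 4: best P0=NH1 P1=NH0 P2=-
Op 5: best P0=NH1 P1=NH0 P2=NH0
Op 6: best P0=NH1 P1=NH1 P2=NH0
Op 7: best P0=NH1 P1=NH2 P2=NH0
Op 8: best P0=NH1 P1=NH2 P2=NH2
Op 9: best P0=NH1 P1=NH2 P2=NH0
Op 10: best P0=NH1 P1=NH2 P2=NH0
Op 11: best P0=NH1 P1=NH2 P2=NH0
Op 12: best P0=NH1 P1=NH1 P2=NH0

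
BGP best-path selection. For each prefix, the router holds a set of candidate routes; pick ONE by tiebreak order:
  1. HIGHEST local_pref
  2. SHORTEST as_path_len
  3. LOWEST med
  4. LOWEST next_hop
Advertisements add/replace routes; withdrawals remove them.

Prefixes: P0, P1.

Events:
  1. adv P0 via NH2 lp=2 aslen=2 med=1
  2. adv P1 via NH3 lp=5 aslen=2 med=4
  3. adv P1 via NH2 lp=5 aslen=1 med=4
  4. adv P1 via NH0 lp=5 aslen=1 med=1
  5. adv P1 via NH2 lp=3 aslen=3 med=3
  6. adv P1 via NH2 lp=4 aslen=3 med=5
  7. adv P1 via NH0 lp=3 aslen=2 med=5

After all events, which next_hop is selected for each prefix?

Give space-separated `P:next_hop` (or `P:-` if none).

Op 1: best P0=NH2 P1=-
Op 2: best P0=NH2 P1=NH3
Op 3: best P0=NH2 P1=NH2
Op 4: best P0=NH2 P1=NH0
Op 5: best P0=NH2 P1=NH0
Op 6: best P0=NH2 P1=NH0
Op 7: best P0=NH2 P1=NH3

Answer: P0:NH2 P1:NH3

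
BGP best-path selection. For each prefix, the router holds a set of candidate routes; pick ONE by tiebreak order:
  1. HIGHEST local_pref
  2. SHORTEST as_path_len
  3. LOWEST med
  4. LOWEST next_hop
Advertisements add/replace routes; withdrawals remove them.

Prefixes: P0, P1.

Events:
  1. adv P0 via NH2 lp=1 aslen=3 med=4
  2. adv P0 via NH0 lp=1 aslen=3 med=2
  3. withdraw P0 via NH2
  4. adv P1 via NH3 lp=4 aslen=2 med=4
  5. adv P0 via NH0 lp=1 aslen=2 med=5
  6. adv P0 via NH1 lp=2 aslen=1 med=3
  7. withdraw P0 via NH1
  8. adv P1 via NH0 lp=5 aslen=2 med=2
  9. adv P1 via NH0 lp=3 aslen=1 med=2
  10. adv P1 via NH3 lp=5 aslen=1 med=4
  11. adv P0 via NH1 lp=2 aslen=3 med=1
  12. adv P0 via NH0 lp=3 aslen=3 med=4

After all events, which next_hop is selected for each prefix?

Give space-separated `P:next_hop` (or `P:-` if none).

Answer: P0:NH0 P1:NH3

Derivation:
Op 1: best P0=NH2 P1=-
Op 2: best P0=NH0 P1=-
Op 3: best P0=NH0 P1=-
Op 4: best P0=NH0 P1=NH3
Op 5: best P0=NH0 P1=NH3
Op 6: best P0=NH1 P1=NH3
Op 7: best P0=NH0 P1=NH3
Op 8: best P0=NH0 P1=NH0
Op 9: best P0=NH0 P1=NH3
Op 10: best P0=NH0 P1=NH3
Op 11: best P0=NH1 P1=NH3
Op 12: best P0=NH0 P1=NH3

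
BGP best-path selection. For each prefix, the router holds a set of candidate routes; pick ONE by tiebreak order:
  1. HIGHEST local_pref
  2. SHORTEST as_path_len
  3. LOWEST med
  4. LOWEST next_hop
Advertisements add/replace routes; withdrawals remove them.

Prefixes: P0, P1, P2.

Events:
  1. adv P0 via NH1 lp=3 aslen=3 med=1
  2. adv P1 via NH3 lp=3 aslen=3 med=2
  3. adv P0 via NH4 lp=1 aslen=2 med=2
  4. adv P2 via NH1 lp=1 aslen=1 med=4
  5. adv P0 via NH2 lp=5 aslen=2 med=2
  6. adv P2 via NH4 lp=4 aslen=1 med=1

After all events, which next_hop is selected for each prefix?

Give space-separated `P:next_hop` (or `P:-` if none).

Op 1: best P0=NH1 P1=- P2=-
Op 2: best P0=NH1 P1=NH3 P2=-
Op 3: best P0=NH1 P1=NH3 P2=-
Op 4: best P0=NH1 P1=NH3 P2=NH1
Op 5: best P0=NH2 P1=NH3 P2=NH1
Op 6: best P0=NH2 P1=NH3 P2=NH4

Answer: P0:NH2 P1:NH3 P2:NH4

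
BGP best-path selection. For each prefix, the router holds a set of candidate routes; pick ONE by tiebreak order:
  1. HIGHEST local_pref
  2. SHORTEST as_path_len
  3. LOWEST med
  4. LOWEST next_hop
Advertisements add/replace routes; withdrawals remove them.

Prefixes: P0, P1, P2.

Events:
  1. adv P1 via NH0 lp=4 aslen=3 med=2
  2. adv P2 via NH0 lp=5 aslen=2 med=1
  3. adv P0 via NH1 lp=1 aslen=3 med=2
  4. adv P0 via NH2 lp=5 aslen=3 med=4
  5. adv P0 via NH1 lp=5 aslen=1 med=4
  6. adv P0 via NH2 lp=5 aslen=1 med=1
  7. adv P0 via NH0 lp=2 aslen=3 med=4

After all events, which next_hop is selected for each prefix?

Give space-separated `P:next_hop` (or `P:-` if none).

Answer: P0:NH2 P1:NH0 P2:NH0

Derivation:
Op 1: best P0=- P1=NH0 P2=-
Op 2: best P0=- P1=NH0 P2=NH0
Op 3: best P0=NH1 P1=NH0 P2=NH0
Op 4: best P0=NH2 P1=NH0 P2=NH0
Op 5: best P0=NH1 P1=NH0 P2=NH0
Op 6: best P0=NH2 P1=NH0 P2=NH0
Op 7: best P0=NH2 P1=NH0 P2=NH0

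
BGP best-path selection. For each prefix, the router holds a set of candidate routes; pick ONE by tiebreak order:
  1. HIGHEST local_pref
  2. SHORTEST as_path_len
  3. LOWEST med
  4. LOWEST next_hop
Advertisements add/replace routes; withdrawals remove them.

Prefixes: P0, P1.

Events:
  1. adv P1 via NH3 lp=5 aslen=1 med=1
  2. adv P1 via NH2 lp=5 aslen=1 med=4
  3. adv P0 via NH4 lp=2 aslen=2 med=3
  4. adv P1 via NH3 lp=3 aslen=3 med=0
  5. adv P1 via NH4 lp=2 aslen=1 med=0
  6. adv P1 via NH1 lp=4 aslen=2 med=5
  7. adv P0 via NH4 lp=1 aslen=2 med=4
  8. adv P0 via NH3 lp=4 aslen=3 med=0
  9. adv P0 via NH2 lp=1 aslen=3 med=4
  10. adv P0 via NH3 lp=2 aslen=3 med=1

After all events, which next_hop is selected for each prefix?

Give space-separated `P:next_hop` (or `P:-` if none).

Answer: P0:NH3 P1:NH2

Derivation:
Op 1: best P0=- P1=NH3
Op 2: best P0=- P1=NH3
Op 3: best P0=NH4 P1=NH3
Op 4: best P0=NH4 P1=NH2
Op 5: best P0=NH4 P1=NH2
Op 6: best P0=NH4 P1=NH2
Op 7: best P0=NH4 P1=NH2
Op 8: best P0=NH3 P1=NH2
Op 9: best P0=NH3 P1=NH2
Op 10: best P0=NH3 P1=NH2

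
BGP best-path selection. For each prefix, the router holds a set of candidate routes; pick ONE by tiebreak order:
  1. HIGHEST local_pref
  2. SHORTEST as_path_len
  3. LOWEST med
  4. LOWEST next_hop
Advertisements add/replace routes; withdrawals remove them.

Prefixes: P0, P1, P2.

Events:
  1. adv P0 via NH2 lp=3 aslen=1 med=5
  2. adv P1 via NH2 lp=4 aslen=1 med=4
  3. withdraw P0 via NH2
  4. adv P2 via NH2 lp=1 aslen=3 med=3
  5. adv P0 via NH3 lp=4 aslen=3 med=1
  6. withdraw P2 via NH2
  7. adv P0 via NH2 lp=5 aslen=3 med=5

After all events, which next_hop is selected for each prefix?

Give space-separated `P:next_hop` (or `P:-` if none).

Op 1: best P0=NH2 P1=- P2=-
Op 2: best P0=NH2 P1=NH2 P2=-
Op 3: best P0=- P1=NH2 P2=-
Op 4: best P0=- P1=NH2 P2=NH2
Op 5: best P0=NH3 P1=NH2 P2=NH2
Op 6: best P0=NH3 P1=NH2 P2=-
Op 7: best P0=NH2 P1=NH2 P2=-

Answer: P0:NH2 P1:NH2 P2:-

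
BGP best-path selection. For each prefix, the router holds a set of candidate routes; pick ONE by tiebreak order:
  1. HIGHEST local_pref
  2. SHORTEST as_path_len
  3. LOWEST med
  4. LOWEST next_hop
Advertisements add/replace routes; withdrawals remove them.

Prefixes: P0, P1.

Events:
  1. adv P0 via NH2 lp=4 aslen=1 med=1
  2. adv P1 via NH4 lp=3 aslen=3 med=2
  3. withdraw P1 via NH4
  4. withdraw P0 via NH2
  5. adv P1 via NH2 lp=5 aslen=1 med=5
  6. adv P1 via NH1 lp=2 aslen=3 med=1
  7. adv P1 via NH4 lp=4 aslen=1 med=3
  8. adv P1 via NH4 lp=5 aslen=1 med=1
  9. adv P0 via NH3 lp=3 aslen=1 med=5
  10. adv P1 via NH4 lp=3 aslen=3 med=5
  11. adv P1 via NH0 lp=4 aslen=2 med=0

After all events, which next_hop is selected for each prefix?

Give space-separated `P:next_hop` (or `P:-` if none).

Op 1: best P0=NH2 P1=-
Op 2: best P0=NH2 P1=NH4
Op 3: best P0=NH2 P1=-
Op 4: best P0=- P1=-
Op 5: best P0=- P1=NH2
Op 6: best P0=- P1=NH2
Op 7: best P0=- P1=NH2
Op 8: best P0=- P1=NH4
Op 9: best P0=NH3 P1=NH4
Op 10: best P0=NH3 P1=NH2
Op 11: best P0=NH3 P1=NH2

Answer: P0:NH3 P1:NH2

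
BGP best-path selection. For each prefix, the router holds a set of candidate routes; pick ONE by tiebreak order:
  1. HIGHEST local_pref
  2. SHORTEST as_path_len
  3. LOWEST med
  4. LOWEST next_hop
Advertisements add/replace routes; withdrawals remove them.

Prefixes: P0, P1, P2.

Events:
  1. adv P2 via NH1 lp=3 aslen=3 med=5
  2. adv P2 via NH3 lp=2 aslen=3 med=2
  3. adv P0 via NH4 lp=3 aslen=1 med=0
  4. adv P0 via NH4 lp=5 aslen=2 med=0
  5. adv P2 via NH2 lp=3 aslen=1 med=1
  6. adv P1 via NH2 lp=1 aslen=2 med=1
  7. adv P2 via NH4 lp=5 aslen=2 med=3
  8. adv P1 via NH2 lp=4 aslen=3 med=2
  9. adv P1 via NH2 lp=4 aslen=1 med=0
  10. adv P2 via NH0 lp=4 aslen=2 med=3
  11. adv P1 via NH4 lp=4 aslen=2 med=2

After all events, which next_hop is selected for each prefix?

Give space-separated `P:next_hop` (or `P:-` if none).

Answer: P0:NH4 P1:NH2 P2:NH4

Derivation:
Op 1: best P0=- P1=- P2=NH1
Op 2: best P0=- P1=- P2=NH1
Op 3: best P0=NH4 P1=- P2=NH1
Op 4: best P0=NH4 P1=- P2=NH1
Op 5: best P0=NH4 P1=- P2=NH2
Op 6: best P0=NH4 P1=NH2 P2=NH2
Op 7: best P0=NH4 P1=NH2 P2=NH4
Op 8: best P0=NH4 P1=NH2 P2=NH4
Op 9: best P0=NH4 P1=NH2 P2=NH4
Op 10: best P0=NH4 P1=NH2 P2=NH4
Op 11: best P0=NH4 P1=NH2 P2=NH4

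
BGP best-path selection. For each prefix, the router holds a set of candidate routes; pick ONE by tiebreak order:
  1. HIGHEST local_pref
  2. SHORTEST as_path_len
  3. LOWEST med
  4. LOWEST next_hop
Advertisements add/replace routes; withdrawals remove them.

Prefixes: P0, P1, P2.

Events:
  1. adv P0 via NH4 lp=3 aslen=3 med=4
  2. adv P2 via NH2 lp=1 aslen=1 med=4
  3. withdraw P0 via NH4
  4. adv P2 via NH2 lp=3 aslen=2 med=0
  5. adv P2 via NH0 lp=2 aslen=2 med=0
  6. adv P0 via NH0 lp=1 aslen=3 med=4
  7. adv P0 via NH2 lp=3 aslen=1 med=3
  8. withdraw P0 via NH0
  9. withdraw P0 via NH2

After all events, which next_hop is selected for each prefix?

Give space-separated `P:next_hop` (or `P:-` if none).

Answer: P0:- P1:- P2:NH2

Derivation:
Op 1: best P0=NH4 P1=- P2=-
Op 2: best P0=NH4 P1=- P2=NH2
Op 3: best P0=- P1=- P2=NH2
Op 4: best P0=- P1=- P2=NH2
Op 5: best P0=- P1=- P2=NH2
Op 6: best P0=NH0 P1=- P2=NH2
Op 7: best P0=NH2 P1=- P2=NH2
Op 8: best P0=NH2 P1=- P2=NH2
Op 9: best P0=- P1=- P2=NH2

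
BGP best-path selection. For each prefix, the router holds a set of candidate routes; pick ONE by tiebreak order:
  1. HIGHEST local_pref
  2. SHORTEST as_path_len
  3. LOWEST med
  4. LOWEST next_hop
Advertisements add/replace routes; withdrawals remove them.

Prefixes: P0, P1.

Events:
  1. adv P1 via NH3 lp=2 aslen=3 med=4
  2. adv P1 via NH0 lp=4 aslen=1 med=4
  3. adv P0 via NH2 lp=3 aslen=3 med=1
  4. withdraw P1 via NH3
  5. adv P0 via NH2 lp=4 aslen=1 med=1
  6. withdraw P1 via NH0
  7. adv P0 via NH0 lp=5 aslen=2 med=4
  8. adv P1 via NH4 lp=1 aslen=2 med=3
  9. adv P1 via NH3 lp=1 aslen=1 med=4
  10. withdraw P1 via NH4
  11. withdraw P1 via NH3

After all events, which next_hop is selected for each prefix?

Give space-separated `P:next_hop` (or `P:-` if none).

Answer: P0:NH0 P1:-

Derivation:
Op 1: best P0=- P1=NH3
Op 2: best P0=- P1=NH0
Op 3: best P0=NH2 P1=NH0
Op 4: best P0=NH2 P1=NH0
Op 5: best P0=NH2 P1=NH0
Op 6: best P0=NH2 P1=-
Op 7: best P0=NH0 P1=-
Op 8: best P0=NH0 P1=NH4
Op 9: best P0=NH0 P1=NH3
Op 10: best P0=NH0 P1=NH3
Op 11: best P0=NH0 P1=-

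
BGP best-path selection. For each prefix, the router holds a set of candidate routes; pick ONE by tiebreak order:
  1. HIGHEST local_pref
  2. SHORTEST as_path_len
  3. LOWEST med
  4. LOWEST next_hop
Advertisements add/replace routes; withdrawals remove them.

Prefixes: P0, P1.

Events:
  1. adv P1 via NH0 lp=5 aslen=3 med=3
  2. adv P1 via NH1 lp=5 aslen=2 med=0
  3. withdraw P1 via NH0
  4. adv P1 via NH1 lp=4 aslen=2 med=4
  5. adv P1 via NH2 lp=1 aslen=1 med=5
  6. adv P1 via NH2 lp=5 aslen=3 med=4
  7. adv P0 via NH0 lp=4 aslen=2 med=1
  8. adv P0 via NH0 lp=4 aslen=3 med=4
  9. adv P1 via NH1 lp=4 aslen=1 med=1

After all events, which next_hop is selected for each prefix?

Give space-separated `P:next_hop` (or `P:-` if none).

Answer: P0:NH0 P1:NH2

Derivation:
Op 1: best P0=- P1=NH0
Op 2: best P0=- P1=NH1
Op 3: best P0=- P1=NH1
Op 4: best P0=- P1=NH1
Op 5: best P0=- P1=NH1
Op 6: best P0=- P1=NH2
Op 7: best P0=NH0 P1=NH2
Op 8: best P0=NH0 P1=NH2
Op 9: best P0=NH0 P1=NH2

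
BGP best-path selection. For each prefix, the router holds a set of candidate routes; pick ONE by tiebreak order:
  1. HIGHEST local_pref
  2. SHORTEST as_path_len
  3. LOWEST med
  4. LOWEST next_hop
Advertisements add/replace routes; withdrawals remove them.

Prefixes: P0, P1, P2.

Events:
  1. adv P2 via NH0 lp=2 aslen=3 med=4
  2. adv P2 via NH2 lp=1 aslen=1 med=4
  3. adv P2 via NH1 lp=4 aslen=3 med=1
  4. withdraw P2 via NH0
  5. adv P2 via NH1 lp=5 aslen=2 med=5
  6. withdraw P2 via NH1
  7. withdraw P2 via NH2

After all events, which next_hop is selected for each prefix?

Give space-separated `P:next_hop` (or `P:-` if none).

Answer: P0:- P1:- P2:-

Derivation:
Op 1: best P0=- P1=- P2=NH0
Op 2: best P0=- P1=- P2=NH0
Op 3: best P0=- P1=- P2=NH1
Op 4: best P0=- P1=- P2=NH1
Op 5: best P0=- P1=- P2=NH1
Op 6: best P0=- P1=- P2=NH2
Op 7: best P0=- P1=- P2=-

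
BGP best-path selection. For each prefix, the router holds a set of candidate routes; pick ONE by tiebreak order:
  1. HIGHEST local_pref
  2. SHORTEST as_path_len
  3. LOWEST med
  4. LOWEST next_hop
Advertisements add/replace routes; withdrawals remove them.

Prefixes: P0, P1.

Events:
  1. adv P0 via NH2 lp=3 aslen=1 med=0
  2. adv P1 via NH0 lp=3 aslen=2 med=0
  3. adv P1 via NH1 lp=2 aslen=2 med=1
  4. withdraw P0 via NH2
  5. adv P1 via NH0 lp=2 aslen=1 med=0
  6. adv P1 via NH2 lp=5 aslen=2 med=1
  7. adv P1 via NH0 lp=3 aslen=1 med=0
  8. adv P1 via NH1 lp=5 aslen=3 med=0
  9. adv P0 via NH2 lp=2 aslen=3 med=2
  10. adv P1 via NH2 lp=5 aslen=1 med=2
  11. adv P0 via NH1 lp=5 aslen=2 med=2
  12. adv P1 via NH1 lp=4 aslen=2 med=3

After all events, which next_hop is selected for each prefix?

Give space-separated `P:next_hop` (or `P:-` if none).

Answer: P0:NH1 P1:NH2

Derivation:
Op 1: best P0=NH2 P1=-
Op 2: best P0=NH2 P1=NH0
Op 3: best P0=NH2 P1=NH0
Op 4: best P0=- P1=NH0
Op 5: best P0=- P1=NH0
Op 6: best P0=- P1=NH2
Op 7: best P0=- P1=NH2
Op 8: best P0=- P1=NH2
Op 9: best P0=NH2 P1=NH2
Op 10: best P0=NH2 P1=NH2
Op 11: best P0=NH1 P1=NH2
Op 12: best P0=NH1 P1=NH2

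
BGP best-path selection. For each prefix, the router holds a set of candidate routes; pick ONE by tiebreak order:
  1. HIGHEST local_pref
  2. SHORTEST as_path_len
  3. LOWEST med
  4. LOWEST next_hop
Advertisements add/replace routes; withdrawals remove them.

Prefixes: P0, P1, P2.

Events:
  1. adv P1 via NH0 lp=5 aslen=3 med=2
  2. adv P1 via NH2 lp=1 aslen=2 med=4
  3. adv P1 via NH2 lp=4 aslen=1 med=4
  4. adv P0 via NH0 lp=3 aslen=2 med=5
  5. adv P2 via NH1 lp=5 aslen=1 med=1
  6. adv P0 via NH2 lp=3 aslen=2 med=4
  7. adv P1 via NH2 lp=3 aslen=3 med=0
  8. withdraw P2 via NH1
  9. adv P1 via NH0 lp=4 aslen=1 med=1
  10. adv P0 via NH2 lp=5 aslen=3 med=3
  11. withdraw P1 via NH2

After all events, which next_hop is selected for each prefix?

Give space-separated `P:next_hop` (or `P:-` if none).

Op 1: best P0=- P1=NH0 P2=-
Op 2: best P0=- P1=NH0 P2=-
Op 3: best P0=- P1=NH0 P2=-
Op 4: best P0=NH0 P1=NH0 P2=-
Op 5: best P0=NH0 P1=NH0 P2=NH1
Op 6: best P0=NH2 P1=NH0 P2=NH1
Op 7: best P0=NH2 P1=NH0 P2=NH1
Op 8: best P0=NH2 P1=NH0 P2=-
Op 9: best P0=NH2 P1=NH0 P2=-
Op 10: best P0=NH2 P1=NH0 P2=-
Op 11: best P0=NH2 P1=NH0 P2=-

Answer: P0:NH2 P1:NH0 P2:-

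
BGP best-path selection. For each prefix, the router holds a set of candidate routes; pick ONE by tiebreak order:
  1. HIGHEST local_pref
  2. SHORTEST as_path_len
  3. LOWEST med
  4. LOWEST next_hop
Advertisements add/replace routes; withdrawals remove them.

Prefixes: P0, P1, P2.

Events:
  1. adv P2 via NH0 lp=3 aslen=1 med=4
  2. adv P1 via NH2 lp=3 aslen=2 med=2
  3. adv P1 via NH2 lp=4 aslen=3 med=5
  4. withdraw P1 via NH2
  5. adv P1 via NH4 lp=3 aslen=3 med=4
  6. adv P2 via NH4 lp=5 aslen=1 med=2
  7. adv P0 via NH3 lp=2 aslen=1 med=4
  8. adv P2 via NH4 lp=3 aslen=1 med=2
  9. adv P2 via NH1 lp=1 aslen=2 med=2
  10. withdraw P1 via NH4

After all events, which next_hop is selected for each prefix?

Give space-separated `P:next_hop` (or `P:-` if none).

Op 1: best P0=- P1=- P2=NH0
Op 2: best P0=- P1=NH2 P2=NH0
Op 3: best P0=- P1=NH2 P2=NH0
Op 4: best P0=- P1=- P2=NH0
Op 5: best P0=- P1=NH4 P2=NH0
Op 6: best P0=- P1=NH4 P2=NH4
Op 7: best P0=NH3 P1=NH4 P2=NH4
Op 8: best P0=NH3 P1=NH4 P2=NH4
Op 9: best P0=NH3 P1=NH4 P2=NH4
Op 10: best P0=NH3 P1=- P2=NH4

Answer: P0:NH3 P1:- P2:NH4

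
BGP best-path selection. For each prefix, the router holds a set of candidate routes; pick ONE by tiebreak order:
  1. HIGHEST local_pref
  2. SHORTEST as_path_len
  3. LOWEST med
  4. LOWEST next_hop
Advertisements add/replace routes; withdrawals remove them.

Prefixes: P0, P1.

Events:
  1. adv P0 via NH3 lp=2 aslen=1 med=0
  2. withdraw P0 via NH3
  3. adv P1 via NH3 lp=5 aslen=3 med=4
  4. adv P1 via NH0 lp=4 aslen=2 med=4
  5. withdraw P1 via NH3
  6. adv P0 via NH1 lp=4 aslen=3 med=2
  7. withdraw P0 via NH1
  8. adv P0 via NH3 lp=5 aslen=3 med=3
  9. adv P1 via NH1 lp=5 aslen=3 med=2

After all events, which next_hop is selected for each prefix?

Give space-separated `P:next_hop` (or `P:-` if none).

Op 1: best P0=NH3 P1=-
Op 2: best P0=- P1=-
Op 3: best P0=- P1=NH3
Op 4: best P0=- P1=NH3
Op 5: best P0=- P1=NH0
Op 6: best P0=NH1 P1=NH0
Op 7: best P0=- P1=NH0
Op 8: best P0=NH3 P1=NH0
Op 9: best P0=NH3 P1=NH1

Answer: P0:NH3 P1:NH1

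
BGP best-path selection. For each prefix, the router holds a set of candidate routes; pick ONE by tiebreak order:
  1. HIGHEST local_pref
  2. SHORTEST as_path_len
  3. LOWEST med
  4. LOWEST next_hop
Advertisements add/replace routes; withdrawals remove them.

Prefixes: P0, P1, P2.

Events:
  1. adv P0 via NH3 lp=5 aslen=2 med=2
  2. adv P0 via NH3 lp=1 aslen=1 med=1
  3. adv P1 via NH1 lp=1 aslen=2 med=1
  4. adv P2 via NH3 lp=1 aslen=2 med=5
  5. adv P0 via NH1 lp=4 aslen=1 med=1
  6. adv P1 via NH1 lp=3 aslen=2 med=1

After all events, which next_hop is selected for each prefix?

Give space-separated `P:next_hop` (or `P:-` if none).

Answer: P0:NH1 P1:NH1 P2:NH3

Derivation:
Op 1: best P0=NH3 P1=- P2=-
Op 2: best P0=NH3 P1=- P2=-
Op 3: best P0=NH3 P1=NH1 P2=-
Op 4: best P0=NH3 P1=NH1 P2=NH3
Op 5: best P0=NH1 P1=NH1 P2=NH3
Op 6: best P0=NH1 P1=NH1 P2=NH3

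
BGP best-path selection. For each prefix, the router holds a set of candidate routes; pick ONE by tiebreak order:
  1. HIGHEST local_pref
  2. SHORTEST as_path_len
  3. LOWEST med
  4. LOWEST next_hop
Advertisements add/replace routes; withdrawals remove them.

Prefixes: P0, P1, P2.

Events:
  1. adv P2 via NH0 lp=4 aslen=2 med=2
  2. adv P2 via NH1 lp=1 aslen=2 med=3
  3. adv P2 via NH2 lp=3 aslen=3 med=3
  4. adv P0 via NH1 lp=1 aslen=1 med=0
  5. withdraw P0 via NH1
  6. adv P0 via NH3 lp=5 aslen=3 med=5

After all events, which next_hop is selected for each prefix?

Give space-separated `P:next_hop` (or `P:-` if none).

Op 1: best P0=- P1=- P2=NH0
Op 2: best P0=- P1=- P2=NH0
Op 3: best P0=- P1=- P2=NH0
Op 4: best P0=NH1 P1=- P2=NH0
Op 5: best P0=- P1=- P2=NH0
Op 6: best P0=NH3 P1=- P2=NH0

Answer: P0:NH3 P1:- P2:NH0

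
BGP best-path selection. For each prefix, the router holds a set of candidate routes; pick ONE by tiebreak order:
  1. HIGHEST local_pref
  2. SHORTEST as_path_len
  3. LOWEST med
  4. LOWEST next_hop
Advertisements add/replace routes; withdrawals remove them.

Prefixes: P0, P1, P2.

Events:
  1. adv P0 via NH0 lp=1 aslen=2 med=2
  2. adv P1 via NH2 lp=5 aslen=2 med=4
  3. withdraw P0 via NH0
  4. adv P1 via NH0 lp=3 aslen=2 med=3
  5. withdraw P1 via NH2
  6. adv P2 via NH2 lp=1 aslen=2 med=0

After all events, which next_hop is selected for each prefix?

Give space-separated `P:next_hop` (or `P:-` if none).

Answer: P0:- P1:NH0 P2:NH2

Derivation:
Op 1: best P0=NH0 P1=- P2=-
Op 2: best P0=NH0 P1=NH2 P2=-
Op 3: best P0=- P1=NH2 P2=-
Op 4: best P0=- P1=NH2 P2=-
Op 5: best P0=- P1=NH0 P2=-
Op 6: best P0=- P1=NH0 P2=NH2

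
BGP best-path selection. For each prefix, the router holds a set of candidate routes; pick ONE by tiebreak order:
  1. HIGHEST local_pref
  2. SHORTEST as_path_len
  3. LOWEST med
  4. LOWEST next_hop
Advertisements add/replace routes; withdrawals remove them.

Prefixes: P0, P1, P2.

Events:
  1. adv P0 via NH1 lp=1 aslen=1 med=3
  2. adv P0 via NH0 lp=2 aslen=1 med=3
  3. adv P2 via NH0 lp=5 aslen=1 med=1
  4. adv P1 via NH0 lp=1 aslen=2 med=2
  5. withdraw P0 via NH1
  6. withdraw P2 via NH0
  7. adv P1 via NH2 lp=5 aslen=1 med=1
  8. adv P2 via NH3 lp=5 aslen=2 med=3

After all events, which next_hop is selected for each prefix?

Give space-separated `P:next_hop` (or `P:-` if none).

Answer: P0:NH0 P1:NH2 P2:NH3

Derivation:
Op 1: best P0=NH1 P1=- P2=-
Op 2: best P0=NH0 P1=- P2=-
Op 3: best P0=NH0 P1=- P2=NH0
Op 4: best P0=NH0 P1=NH0 P2=NH0
Op 5: best P0=NH0 P1=NH0 P2=NH0
Op 6: best P0=NH0 P1=NH0 P2=-
Op 7: best P0=NH0 P1=NH2 P2=-
Op 8: best P0=NH0 P1=NH2 P2=NH3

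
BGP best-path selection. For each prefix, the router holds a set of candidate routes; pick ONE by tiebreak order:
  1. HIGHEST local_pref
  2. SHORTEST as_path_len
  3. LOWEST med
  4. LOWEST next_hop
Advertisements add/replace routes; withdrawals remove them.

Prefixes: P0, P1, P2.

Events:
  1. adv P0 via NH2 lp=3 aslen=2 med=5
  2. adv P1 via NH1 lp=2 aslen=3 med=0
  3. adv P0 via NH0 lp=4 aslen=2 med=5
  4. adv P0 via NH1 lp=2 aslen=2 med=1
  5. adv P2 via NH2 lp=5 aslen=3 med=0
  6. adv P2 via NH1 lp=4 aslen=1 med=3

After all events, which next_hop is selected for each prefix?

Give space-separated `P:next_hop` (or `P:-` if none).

Op 1: best P0=NH2 P1=- P2=-
Op 2: best P0=NH2 P1=NH1 P2=-
Op 3: best P0=NH0 P1=NH1 P2=-
Op 4: best P0=NH0 P1=NH1 P2=-
Op 5: best P0=NH0 P1=NH1 P2=NH2
Op 6: best P0=NH0 P1=NH1 P2=NH2

Answer: P0:NH0 P1:NH1 P2:NH2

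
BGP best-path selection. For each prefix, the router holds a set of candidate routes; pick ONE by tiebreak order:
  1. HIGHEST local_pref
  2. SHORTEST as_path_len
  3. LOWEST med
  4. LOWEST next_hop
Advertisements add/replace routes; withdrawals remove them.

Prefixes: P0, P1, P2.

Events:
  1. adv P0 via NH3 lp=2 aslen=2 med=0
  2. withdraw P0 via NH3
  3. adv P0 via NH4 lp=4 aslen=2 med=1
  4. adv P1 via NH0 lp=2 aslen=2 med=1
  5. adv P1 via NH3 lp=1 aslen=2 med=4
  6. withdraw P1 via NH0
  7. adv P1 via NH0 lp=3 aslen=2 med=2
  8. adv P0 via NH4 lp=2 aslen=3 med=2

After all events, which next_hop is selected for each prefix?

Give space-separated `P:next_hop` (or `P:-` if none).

Answer: P0:NH4 P1:NH0 P2:-

Derivation:
Op 1: best P0=NH3 P1=- P2=-
Op 2: best P0=- P1=- P2=-
Op 3: best P0=NH4 P1=- P2=-
Op 4: best P0=NH4 P1=NH0 P2=-
Op 5: best P0=NH4 P1=NH0 P2=-
Op 6: best P0=NH4 P1=NH3 P2=-
Op 7: best P0=NH4 P1=NH0 P2=-
Op 8: best P0=NH4 P1=NH0 P2=-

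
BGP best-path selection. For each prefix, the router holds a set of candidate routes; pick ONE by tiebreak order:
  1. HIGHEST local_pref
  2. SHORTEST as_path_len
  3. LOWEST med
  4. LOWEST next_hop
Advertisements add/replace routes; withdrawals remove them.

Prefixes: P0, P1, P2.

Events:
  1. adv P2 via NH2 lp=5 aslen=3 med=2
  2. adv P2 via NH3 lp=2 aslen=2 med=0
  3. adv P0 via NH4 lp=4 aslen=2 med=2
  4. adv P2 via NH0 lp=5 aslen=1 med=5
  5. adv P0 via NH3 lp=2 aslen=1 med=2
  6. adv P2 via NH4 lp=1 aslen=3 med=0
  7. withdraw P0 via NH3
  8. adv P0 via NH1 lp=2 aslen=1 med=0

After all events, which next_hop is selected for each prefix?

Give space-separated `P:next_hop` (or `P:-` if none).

Answer: P0:NH4 P1:- P2:NH0

Derivation:
Op 1: best P0=- P1=- P2=NH2
Op 2: best P0=- P1=- P2=NH2
Op 3: best P0=NH4 P1=- P2=NH2
Op 4: best P0=NH4 P1=- P2=NH0
Op 5: best P0=NH4 P1=- P2=NH0
Op 6: best P0=NH4 P1=- P2=NH0
Op 7: best P0=NH4 P1=- P2=NH0
Op 8: best P0=NH4 P1=- P2=NH0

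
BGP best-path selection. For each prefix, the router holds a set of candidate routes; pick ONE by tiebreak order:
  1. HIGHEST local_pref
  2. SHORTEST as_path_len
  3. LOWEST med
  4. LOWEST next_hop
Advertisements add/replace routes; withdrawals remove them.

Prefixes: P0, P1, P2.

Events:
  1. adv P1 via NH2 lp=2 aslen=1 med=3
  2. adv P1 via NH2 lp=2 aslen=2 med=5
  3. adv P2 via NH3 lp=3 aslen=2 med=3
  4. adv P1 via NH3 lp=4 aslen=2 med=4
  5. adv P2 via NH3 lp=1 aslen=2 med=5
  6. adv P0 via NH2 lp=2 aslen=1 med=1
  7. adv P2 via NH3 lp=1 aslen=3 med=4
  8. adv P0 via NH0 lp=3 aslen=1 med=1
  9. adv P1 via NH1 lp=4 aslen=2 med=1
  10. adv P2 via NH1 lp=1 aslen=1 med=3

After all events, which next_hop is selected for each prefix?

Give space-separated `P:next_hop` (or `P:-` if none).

Op 1: best P0=- P1=NH2 P2=-
Op 2: best P0=- P1=NH2 P2=-
Op 3: best P0=- P1=NH2 P2=NH3
Op 4: best P0=- P1=NH3 P2=NH3
Op 5: best P0=- P1=NH3 P2=NH3
Op 6: best P0=NH2 P1=NH3 P2=NH3
Op 7: best P0=NH2 P1=NH3 P2=NH3
Op 8: best P0=NH0 P1=NH3 P2=NH3
Op 9: best P0=NH0 P1=NH1 P2=NH3
Op 10: best P0=NH0 P1=NH1 P2=NH1

Answer: P0:NH0 P1:NH1 P2:NH1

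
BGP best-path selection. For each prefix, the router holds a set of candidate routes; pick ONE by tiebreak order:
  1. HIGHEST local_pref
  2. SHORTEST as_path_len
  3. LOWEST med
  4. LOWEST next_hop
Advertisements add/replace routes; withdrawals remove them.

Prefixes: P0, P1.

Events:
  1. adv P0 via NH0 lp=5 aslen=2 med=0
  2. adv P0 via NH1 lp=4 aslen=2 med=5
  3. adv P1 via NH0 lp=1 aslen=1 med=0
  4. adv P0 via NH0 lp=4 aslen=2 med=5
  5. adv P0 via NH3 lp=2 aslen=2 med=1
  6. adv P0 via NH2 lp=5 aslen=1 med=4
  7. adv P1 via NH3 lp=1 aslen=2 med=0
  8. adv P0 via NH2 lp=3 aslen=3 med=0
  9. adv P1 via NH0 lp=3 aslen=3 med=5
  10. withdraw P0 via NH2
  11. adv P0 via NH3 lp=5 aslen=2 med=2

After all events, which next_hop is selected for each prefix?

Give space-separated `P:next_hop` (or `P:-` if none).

Answer: P0:NH3 P1:NH0

Derivation:
Op 1: best P0=NH0 P1=-
Op 2: best P0=NH0 P1=-
Op 3: best P0=NH0 P1=NH0
Op 4: best P0=NH0 P1=NH0
Op 5: best P0=NH0 P1=NH0
Op 6: best P0=NH2 P1=NH0
Op 7: best P0=NH2 P1=NH0
Op 8: best P0=NH0 P1=NH0
Op 9: best P0=NH0 P1=NH0
Op 10: best P0=NH0 P1=NH0
Op 11: best P0=NH3 P1=NH0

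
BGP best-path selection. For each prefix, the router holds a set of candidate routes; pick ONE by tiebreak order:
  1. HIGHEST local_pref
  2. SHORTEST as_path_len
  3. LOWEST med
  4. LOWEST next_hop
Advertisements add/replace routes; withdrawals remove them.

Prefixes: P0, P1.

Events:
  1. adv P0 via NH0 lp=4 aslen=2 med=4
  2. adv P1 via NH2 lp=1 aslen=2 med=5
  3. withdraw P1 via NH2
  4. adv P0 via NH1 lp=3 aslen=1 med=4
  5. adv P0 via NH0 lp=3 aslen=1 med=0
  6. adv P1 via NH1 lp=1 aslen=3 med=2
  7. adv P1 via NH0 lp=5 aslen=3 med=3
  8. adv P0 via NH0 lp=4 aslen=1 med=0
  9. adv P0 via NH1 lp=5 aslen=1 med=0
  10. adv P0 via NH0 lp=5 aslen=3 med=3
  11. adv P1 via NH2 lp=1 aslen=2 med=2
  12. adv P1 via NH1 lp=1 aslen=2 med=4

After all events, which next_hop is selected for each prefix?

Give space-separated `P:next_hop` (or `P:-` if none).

Answer: P0:NH1 P1:NH0

Derivation:
Op 1: best P0=NH0 P1=-
Op 2: best P0=NH0 P1=NH2
Op 3: best P0=NH0 P1=-
Op 4: best P0=NH0 P1=-
Op 5: best P0=NH0 P1=-
Op 6: best P0=NH0 P1=NH1
Op 7: best P0=NH0 P1=NH0
Op 8: best P0=NH0 P1=NH0
Op 9: best P0=NH1 P1=NH0
Op 10: best P0=NH1 P1=NH0
Op 11: best P0=NH1 P1=NH0
Op 12: best P0=NH1 P1=NH0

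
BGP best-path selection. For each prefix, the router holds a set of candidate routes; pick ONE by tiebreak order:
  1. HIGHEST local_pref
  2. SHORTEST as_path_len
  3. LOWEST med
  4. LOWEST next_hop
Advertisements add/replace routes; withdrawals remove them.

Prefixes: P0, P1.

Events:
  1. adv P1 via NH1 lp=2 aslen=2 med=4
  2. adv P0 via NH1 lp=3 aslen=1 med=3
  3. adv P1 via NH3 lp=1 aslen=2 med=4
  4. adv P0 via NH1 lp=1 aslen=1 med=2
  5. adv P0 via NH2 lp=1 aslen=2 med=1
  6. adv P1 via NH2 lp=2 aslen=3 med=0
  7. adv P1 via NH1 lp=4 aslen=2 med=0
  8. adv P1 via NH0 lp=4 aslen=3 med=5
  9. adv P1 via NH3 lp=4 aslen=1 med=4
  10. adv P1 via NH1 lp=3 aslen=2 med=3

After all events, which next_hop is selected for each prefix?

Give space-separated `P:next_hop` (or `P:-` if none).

Op 1: best P0=- P1=NH1
Op 2: best P0=NH1 P1=NH1
Op 3: best P0=NH1 P1=NH1
Op 4: best P0=NH1 P1=NH1
Op 5: best P0=NH1 P1=NH1
Op 6: best P0=NH1 P1=NH1
Op 7: best P0=NH1 P1=NH1
Op 8: best P0=NH1 P1=NH1
Op 9: best P0=NH1 P1=NH3
Op 10: best P0=NH1 P1=NH3

Answer: P0:NH1 P1:NH3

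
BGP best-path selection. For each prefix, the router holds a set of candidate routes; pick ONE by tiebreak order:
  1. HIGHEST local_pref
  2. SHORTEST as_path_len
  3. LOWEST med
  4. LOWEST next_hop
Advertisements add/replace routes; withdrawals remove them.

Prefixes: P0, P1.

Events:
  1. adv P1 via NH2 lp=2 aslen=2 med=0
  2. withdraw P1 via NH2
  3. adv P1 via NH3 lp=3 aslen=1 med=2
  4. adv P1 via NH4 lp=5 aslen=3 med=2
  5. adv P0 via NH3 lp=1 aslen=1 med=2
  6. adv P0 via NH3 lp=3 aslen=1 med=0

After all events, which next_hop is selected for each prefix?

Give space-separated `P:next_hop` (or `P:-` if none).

Answer: P0:NH3 P1:NH4

Derivation:
Op 1: best P0=- P1=NH2
Op 2: best P0=- P1=-
Op 3: best P0=- P1=NH3
Op 4: best P0=- P1=NH4
Op 5: best P0=NH3 P1=NH4
Op 6: best P0=NH3 P1=NH4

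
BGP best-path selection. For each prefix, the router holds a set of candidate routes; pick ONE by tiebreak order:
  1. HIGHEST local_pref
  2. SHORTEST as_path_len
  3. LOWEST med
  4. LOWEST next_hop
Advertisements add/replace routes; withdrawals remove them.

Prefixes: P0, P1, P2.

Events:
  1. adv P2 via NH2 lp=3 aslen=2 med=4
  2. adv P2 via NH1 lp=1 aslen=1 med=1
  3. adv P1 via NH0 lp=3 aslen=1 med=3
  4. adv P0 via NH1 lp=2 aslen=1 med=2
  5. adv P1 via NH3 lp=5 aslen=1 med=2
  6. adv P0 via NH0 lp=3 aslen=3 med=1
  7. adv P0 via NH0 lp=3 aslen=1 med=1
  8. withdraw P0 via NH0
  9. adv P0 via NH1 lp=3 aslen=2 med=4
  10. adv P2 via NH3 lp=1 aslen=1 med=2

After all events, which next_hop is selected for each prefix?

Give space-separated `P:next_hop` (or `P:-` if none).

Op 1: best P0=- P1=- P2=NH2
Op 2: best P0=- P1=- P2=NH2
Op 3: best P0=- P1=NH0 P2=NH2
Op 4: best P0=NH1 P1=NH0 P2=NH2
Op 5: best P0=NH1 P1=NH3 P2=NH2
Op 6: best P0=NH0 P1=NH3 P2=NH2
Op 7: best P0=NH0 P1=NH3 P2=NH2
Op 8: best P0=NH1 P1=NH3 P2=NH2
Op 9: best P0=NH1 P1=NH3 P2=NH2
Op 10: best P0=NH1 P1=NH3 P2=NH2

Answer: P0:NH1 P1:NH3 P2:NH2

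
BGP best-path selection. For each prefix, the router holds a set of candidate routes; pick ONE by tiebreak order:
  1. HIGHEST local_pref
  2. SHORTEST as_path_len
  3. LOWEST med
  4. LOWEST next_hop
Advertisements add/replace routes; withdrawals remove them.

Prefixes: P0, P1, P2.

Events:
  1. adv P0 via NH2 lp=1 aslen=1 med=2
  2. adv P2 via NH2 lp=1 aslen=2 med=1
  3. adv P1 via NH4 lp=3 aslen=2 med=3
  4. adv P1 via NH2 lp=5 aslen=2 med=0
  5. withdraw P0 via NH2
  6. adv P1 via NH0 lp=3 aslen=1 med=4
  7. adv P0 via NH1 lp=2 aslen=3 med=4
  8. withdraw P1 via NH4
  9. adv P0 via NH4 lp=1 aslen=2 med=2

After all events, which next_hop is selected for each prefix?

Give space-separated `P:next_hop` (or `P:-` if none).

Op 1: best P0=NH2 P1=- P2=-
Op 2: best P0=NH2 P1=- P2=NH2
Op 3: best P0=NH2 P1=NH4 P2=NH2
Op 4: best P0=NH2 P1=NH2 P2=NH2
Op 5: best P0=- P1=NH2 P2=NH2
Op 6: best P0=- P1=NH2 P2=NH2
Op 7: best P0=NH1 P1=NH2 P2=NH2
Op 8: best P0=NH1 P1=NH2 P2=NH2
Op 9: best P0=NH1 P1=NH2 P2=NH2

Answer: P0:NH1 P1:NH2 P2:NH2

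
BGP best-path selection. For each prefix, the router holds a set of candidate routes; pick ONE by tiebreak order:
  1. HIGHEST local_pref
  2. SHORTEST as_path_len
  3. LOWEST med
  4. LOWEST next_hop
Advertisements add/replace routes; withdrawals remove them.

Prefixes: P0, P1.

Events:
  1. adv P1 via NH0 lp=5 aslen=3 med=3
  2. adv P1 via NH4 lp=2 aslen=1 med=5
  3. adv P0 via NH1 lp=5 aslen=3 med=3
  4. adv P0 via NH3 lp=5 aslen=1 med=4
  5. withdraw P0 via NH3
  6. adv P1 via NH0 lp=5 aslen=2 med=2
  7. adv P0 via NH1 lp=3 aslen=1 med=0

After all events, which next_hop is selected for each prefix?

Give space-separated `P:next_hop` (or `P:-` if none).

Op 1: best P0=- P1=NH0
Op 2: best P0=- P1=NH0
Op 3: best P0=NH1 P1=NH0
Op 4: best P0=NH3 P1=NH0
Op 5: best P0=NH1 P1=NH0
Op 6: best P0=NH1 P1=NH0
Op 7: best P0=NH1 P1=NH0

Answer: P0:NH1 P1:NH0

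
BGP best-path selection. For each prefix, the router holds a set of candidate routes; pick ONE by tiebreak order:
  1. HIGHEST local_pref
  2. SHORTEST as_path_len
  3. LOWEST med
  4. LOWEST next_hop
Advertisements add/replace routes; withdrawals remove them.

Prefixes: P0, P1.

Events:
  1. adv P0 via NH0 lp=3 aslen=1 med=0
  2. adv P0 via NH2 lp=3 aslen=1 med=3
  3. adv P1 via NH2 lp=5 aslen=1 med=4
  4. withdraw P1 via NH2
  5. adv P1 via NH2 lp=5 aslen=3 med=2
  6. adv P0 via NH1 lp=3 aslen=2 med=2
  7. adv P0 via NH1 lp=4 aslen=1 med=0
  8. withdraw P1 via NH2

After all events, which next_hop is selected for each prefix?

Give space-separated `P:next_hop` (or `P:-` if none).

Op 1: best P0=NH0 P1=-
Op 2: best P0=NH0 P1=-
Op 3: best P0=NH0 P1=NH2
Op 4: best P0=NH0 P1=-
Op 5: best P0=NH0 P1=NH2
Op 6: best P0=NH0 P1=NH2
Op 7: best P0=NH1 P1=NH2
Op 8: best P0=NH1 P1=-

Answer: P0:NH1 P1:-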